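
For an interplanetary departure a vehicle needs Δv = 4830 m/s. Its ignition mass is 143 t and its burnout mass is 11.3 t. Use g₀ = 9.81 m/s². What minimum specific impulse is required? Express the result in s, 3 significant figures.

Isp ≈ 194 s

ln(m₀/m_f) = ln(143000/11300) = ln(12.65) = 2.5380.
Rocket equation: v_e = Δv / ln(m₀/m_f) = 4830 / 2.5380 = 1903.0 m/s.
Isp = v_e / g₀ = 1903.0 / 9.81 = 194.0 s.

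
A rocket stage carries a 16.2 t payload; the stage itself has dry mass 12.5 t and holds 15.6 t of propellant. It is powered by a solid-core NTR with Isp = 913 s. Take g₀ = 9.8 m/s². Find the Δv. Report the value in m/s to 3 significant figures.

v_e = Isp · g₀ = 913 × 9.8 = 8947.4 m/s.
m₀ = payload + dry + propellant = 16.2 + 12.5 + 15.6 = 44.3 t.
m_f = payload + dry = 16.2 + 12.5 = 28.7 t.
Δv = v_e · ln(m₀/m_f) = 8947.4 × ln(1.544) = 8947.4 × 0.4341 ≈ 3884.0 m/s.

Δv ≈ 3880 m/s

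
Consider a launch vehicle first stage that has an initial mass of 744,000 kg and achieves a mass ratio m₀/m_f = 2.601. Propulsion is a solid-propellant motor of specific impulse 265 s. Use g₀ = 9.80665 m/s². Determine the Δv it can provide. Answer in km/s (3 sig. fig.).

Δv ≈ 2.48 km/s

v_e = Isp · g₀ = 265 × 9.80665 = 2598.8 m/s.
Δv = v_e · ln(2.601) = 2598.8 × 0.9559 ≈ 2484.1 m/s.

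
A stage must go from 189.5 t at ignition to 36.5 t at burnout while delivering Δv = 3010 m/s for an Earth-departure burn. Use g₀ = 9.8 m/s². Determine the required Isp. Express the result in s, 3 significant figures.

ln(m₀/m_f) = ln(189500/36500) = ln(5.192) = 1.6471.
By the Tsiolkovsky rocket equation, v_e = Δv / ln(m₀/m_f) = 3010 / 1.6471 = 1827.5 m/s.
Isp = v_e / g₀ = 1827.5 / 9.8 = 186.5 s.

Isp ≈ 186 s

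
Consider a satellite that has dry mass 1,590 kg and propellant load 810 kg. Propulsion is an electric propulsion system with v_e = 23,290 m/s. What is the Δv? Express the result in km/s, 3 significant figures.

Δv ≈ 9.59 km/s

m₀ = m_dry + m_prop = 1,590 + 810 = 2,400 kg.
Δv = v_e · ln(m₀/m_f) = 23290.0 × ln(1.509) = 23290.0 × 0.4117 ≈ 9589.3 m/s.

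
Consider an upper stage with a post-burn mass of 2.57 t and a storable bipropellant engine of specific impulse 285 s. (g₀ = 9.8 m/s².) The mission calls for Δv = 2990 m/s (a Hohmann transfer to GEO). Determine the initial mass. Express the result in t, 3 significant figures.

v_e = Isp · g₀ = 285 × 9.8 = 2793.0 m/s.
From the ideal rocket equation, m₀/m_f = exp(Δv / v_e) = exp(2990 / 2793.0) = exp(1.0705) = 2.9169.
m₀ = m_f × 2.9169 = 2.57 × 2.9169 = 7.49643 t.

initial mass ≈ 7.50 t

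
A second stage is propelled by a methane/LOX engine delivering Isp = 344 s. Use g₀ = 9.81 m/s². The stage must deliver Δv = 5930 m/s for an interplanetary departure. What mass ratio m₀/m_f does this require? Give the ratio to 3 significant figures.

mass ratio ≈ 5.80

v_e = Isp · g₀ = 344 × 9.81 = 3374.6 m/s.
m₀/m_f = exp(Δv / v_e) = exp(5930 / 3374.6) = exp(1.7572) = 5.7963.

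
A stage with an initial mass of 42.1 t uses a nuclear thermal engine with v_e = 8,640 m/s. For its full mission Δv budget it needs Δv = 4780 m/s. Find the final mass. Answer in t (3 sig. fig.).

m₀/m_f = exp(Δv / v_e) = exp(4780 / 8640.0) = exp(0.5532) = 1.7389.
m_f = m₀ / 1.7389 = 42.1 / 1.7389 = 24.2107 t.

final mass ≈ 24.2 t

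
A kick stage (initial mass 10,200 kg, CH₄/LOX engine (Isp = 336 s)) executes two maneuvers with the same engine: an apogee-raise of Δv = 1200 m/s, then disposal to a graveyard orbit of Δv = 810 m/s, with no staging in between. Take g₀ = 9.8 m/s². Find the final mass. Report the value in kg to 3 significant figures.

v_e = Isp · g₀ = 336 × 9.8 = 3292.8 m/s.
After the first burn: m = 10200 × exp(−1200/3292.8) = 10200 × 0.69459 = 7,084.82 kg.
After the second burn: m = 7,084.82 × exp(−810/3292.8) = 7,084.82 × 0.78193 = 5,539.83 kg.

final mass ≈ 5540 kg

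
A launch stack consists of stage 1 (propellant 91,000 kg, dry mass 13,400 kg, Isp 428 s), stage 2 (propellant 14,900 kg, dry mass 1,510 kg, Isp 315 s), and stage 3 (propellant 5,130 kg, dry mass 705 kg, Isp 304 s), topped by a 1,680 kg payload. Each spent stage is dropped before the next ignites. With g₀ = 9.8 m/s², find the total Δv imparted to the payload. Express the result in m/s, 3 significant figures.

Δv ≈ 11600 m/s

Ignition mass of stage 1 = 91,000+13,400 + 14,900+1,510 + 5,130+705 + 1,680 = 128,325 kg.
Stage 1: m₀ = 128,325 kg, m_f = 128,325 − 91,000 = 37,325 kg; Δv = 428×9.8×ln(3.438) = 4194.4×1.2349 ≈ 5180 m/s.
Stage 2: m₀ = 23,925 kg, m_f = 23,925 − 14,900 = 9,025 kg; Δv = 315×9.8×ln(2.651) = 3087.0×0.9749 ≈ 3010 m/s.
Stage 3: m₀ = 7,515 kg, m_f = 7,515 − 5,130 = 2,385 kg; Δv = 304×9.8×ln(3.151) = 2979.2×1.1477 ≈ 3419 m/s.
Total Δv = 5180 + 3010 + 3419 = 11609 m/s.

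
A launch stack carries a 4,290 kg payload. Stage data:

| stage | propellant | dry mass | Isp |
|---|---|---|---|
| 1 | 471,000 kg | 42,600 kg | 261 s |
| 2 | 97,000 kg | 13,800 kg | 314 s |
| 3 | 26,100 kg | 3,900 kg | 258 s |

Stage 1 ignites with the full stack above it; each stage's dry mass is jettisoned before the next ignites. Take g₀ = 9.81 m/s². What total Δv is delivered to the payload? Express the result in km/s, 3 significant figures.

Δv ≈ 10.2 km/s

Ignition mass of stage 1 = 471,000+42,600 + 97,000+13,800 + 26,100+3,900 + 4,290 = 658,690 kg.
Stage 1: m₀ = 658,690 kg, m_f = 658,690 − 471,000 = 187,690 kg; Δv = 261×9.81×ln(3.509) = 2560.4×1.2555 ≈ 3214 m/s.
Stage 2: m₀ = 145,090 kg, m_f = 145,090 − 97,000 = 48,090 kg; Δv = 314×9.81×ln(3.017) = 3080.3×1.1043 ≈ 3402 m/s.
Stage 3: m₀ = 34,290 kg, m_f = 34,290 − 26,100 = 8,190 kg; Δv = 258×9.81×ln(4.187) = 2531.0×1.4319 ≈ 3624 m/s.
Total Δv = 3214 + 3402 + 3624 = 10240 m/s.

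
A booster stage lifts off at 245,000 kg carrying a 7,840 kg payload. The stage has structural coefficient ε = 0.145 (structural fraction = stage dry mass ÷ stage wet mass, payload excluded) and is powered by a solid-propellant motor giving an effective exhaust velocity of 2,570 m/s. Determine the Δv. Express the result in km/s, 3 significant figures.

Δv ≈ 4.52 km/s

Stage wet mass = m₀ − payload = 245,000 − 7,840 = 237,160 kg.
Stage dry mass = ε × stage wet mass = 0.145 × 237,160 = 34,388.2 kg.
Burnout mass m_f = stage dry + payload = 34,388.2 + 7,840 = 42,228.2 kg.
From the ideal rocket equation, Δv = v_e · ln(245,000/42,228.2) = 2570.0 × ln(5.802) = 2570.0 × 1.7582 ≈ 4518 m/s.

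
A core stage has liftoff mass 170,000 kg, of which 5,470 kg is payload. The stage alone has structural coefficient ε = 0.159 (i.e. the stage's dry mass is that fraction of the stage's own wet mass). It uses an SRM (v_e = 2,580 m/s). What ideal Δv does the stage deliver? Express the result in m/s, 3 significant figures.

Stage wet mass = m₀ − payload = 170,000 − 5,470 = 164,530 kg.
Stage dry mass = ε × stage wet mass = 0.159 × 164,530 = 26,160.3 kg.
Burnout mass m_f = stage dry + payload = 26,160.3 + 5,470 = 31,630.3 kg.
Δv = v_e · ln(170,000/31,630.3) = 2580.0 × ln(5.375) = 2580.0 × 1.6817 ≈ 4339 m/s.

Δv ≈ 4340 m/s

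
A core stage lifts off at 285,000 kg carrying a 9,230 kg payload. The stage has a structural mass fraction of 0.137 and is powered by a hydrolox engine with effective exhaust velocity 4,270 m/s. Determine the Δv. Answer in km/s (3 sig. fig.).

Δv ≈ 7.70 km/s

Stage wet mass = m₀ − payload = 285,000 − 9,230 = 275,770 kg.
Stage dry mass = ε × stage wet mass = 0.137 × 275,770 = 37,780.5 kg.
Burnout mass m_f = stage dry + payload = 37,780.5 + 9,230 = 47,010.5 kg.
Δv = v_e · ln(285,000/47,010.5) = 4270.0 × ln(6.062) = 4270.0 × 1.8021 ≈ 7695 m/s.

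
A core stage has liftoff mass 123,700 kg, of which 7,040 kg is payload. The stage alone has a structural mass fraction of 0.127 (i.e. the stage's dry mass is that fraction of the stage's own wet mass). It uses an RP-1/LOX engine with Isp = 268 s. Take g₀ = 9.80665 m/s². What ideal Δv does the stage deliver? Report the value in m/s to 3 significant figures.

Stage wet mass = m₀ − payload = 123,700 − 7,040 = 116,660 kg.
Stage dry mass = ε × stage wet mass = 0.127 × 116,660 = 14,815.8 kg.
Burnout mass m_f = stage dry + payload = 14,815.8 + 7,040 = 21,855.8 kg.
v_e = Isp · g₀ = 268 × 9.80665 = 2628.2 m/s.
Δv = v_e · ln(123,700/21,855.8) = 2628.2 × ln(5.66) = 2628.2 × 1.7334 ≈ 4556 m/s.

Δv ≈ 4560 m/s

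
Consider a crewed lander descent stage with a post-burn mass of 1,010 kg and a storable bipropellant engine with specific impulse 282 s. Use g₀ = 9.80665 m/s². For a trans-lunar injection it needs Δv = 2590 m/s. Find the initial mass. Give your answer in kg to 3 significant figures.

initial mass ≈ 2580 kg

v_e = Isp · g₀ = 282 × 9.80665 = 2765.5 m/s.
Rocket equation: m₀/m_f = exp(Δv / v_e) = exp(2590 / 2765.5) = exp(0.9365) = 2.5512.
m₀ = m_f × 2.5512 = 1,010 × 2.5512 = 2,576.71 kg.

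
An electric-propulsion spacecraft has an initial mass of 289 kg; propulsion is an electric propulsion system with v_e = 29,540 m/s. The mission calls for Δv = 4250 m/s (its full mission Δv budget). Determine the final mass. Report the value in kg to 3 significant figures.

final mass ≈ 250 kg

m₀/m_f = exp(Δv / v_e) = exp(4250 / 29540.0) = exp(0.1439) = 1.1547.
m_f = m₀ / 1.1547 = 289 / 1.1547 = 250.281 kg.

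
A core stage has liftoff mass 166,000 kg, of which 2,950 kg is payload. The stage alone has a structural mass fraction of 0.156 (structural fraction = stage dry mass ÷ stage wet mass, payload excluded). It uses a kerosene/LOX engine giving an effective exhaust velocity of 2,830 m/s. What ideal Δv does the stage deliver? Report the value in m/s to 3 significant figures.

Δv ≈ 5000 m/s

Stage wet mass = m₀ − payload = 166,000 − 2,950 = 163,050 kg.
Stage dry mass = ε × stage wet mass = 0.156 × 163,050 = 25,435.8 kg.
Burnout mass m_f = stage dry + payload = 25,435.8 + 2,950 = 28,385.8 kg.
Using Δv = v_e ln(m₀/m_f): Δv = v_e · ln(166,000/28,385.8) = 2830.0 × ln(5.848) = 2830.0 × 1.7661 ≈ 4998 m/s.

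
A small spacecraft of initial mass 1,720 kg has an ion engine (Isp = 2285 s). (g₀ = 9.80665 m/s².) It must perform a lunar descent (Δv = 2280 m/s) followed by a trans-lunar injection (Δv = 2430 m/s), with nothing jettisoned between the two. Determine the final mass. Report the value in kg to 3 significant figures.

final mass ≈ 1390 kg

v_e = Isp · g₀ = 2285 × 9.80665 = 22408.2 m/s.
After the first burn: m = 1720 × exp(−2280/22408.2) = 1720 × 0.90326 = 1,553.61 kg.
After the second burn: m = 1,553.61 × exp(−2430/22408.2) = 1,553.61 × 0.89723 = 1,393.95 kg.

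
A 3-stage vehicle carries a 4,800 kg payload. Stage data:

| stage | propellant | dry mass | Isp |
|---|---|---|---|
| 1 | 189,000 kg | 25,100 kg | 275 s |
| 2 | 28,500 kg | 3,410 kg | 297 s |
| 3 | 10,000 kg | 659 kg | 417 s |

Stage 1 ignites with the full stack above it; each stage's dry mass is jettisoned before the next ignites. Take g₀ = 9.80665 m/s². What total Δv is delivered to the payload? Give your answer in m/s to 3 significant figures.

Δv ≈ 10400 m/s

Ignition mass of stage 1 = 189,000+25,100 + 28,500+3,410 + 10,000+659 + 4,800 = 261,469 kg.
Stage 1: m₀ = 261,469 kg, m_f = 261,469 − 189,000 = 72,469 kg; Δv = 275×9.80665×ln(3.608) = 2696.8×1.2832 ≈ 3460 m/s.
Stage 2: m₀ = 47,369 kg, m_f = 47,369 − 28,500 = 18,869 kg; Δv = 297×9.80665×ln(2.51) = 2912.6×0.9204 ≈ 2681 m/s.
Stage 3: m₀ = 15,459 kg, m_f = 15,459 − 10,000 = 5,459 kg; Δv = 417×9.80665×ln(2.832) = 4089.4×1.0409 ≈ 4257 m/s.
Total Δv = 3460 + 2681 + 4257 = 10398 m/s.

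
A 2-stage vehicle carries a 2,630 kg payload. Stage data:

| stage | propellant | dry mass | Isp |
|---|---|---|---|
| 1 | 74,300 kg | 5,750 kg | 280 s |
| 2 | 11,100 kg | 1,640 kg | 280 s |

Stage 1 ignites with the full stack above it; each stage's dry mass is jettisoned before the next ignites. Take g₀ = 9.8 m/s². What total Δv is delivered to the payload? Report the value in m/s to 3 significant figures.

Δv ≈ 7650 m/s

Ignition mass of stage 1 = 74,300+5,750 + 11,100+1,640 + 2,630 = 95,420 kg.
Stage 1: m₀ = 95,420 kg, m_f = 95,420 − 74,300 = 21,120 kg; Δv = 280×9.8×ln(4.518) = 2744.0×1.5081 ≈ 4138 m/s.
Stage 2: m₀ = 15,370 kg, m_f = 15,370 − 11,100 = 4,270 kg; Δv = 280×9.8×ln(3.6) = 2744.0×1.2808 ≈ 3515 m/s.
Total Δv = 4138 + 3515 = 7653 m/s.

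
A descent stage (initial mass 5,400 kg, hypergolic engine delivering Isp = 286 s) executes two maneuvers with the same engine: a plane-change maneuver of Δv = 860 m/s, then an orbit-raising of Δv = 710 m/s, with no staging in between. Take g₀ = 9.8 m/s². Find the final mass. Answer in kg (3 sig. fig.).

v_e = Isp · g₀ = 286 × 9.8 = 2802.8 m/s.
After the first burn: m = 5400 × exp(−860/2802.8) = 5400 × 0.73577 = 3,973.16 kg.
After the second burn: m = 3,973.16 × exp(−710/2802.8) = 3,973.16 × 0.77622 = 3,084.05 kg.

final mass ≈ 3080 kg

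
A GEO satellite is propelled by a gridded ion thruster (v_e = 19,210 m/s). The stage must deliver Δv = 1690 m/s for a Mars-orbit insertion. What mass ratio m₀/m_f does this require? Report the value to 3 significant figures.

mass ratio ≈ 1.09

m₀/m_f = exp(Δv / v_e) = exp(1690 / 19210.0) = exp(0.0880) = 1.0920.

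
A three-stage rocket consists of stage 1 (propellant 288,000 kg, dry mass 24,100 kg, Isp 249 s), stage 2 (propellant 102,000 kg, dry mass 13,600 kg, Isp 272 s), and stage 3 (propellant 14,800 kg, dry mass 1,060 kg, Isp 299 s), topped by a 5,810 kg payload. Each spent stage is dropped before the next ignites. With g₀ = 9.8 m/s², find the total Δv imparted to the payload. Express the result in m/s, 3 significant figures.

Δv ≈ 9490 m/s

Ignition mass of stage 1 = 288,000+24,100 + 102,000+13,600 + 14,800+1,060 + 5,810 = 449,370 kg.
Stage 1: m₀ = 449,370 kg, m_f = 449,370 − 288,000 = 161,370 kg; Δv = 249×9.8×ln(2.785) = 2440.2×1.0241 ≈ 2499 m/s.
Stage 2: m₀ = 137,270 kg, m_f = 137,270 − 102,000 = 35,270 kg; Δv = 272×9.8×ln(3.892) = 2665.6×1.3589 ≈ 3622 m/s.
Stage 3: m₀ = 21,670 kg, m_f = 21,670 − 14,800 = 6,870 kg; Δv = 299×9.8×ln(3.154) = 2930.2×1.1488 ≈ 3366 m/s.
Total Δv = 2499 + 3622 + 3366 = 9487 m/s.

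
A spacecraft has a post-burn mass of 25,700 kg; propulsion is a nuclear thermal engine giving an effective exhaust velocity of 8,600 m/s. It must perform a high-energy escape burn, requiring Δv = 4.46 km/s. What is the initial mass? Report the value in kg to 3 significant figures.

m₀/m_f = exp(Δv / v_e) = exp(4460 / 8600.0) = exp(0.5186) = 1.6797.
m₀ = m_f × 1.6797 = 25,700 × 1.6797 = 43,168.3 kg.

initial mass ≈ 43200 kg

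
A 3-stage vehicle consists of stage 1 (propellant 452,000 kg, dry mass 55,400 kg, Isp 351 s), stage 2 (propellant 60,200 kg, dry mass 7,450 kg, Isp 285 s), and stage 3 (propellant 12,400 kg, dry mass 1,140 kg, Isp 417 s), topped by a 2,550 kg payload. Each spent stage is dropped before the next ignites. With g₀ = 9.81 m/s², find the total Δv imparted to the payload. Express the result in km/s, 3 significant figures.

Δv ≈ 14.6 km/s

Ignition mass of stage 1 = 452,000+55,400 + 60,200+7,450 + 12,400+1,140 + 2,550 = 591,140 kg.
Stage 1: m₀ = 591,140 kg, m_f = 591,140 − 452,000 = 139,140 kg; Δv = 351×9.81×ln(4.249) = 3443.3×1.4466 ≈ 4981 m/s.
Stage 2: m₀ = 83,740 kg, m_f = 83,740 − 60,200 = 23,540 kg; Δv = 285×9.81×ln(3.557) = 2795.9×1.2690 ≈ 3548 m/s.
Stage 3: m₀ = 16,090 kg, m_f = 16,090 − 12,400 = 3,690 kg; Δv = 417×9.81×ln(4.36) = 4090.8×1.4726 ≈ 6024 m/s.
Total Δv = 4981 + 3548 + 6024 = 14553 m/s.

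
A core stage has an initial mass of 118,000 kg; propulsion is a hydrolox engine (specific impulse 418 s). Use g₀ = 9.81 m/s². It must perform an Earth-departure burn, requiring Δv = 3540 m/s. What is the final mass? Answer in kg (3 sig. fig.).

v_e = Isp · g₀ = 418 × 9.81 = 4100.6 m/s.
Using Δv = v_e ln(m₀/m_f): m₀/m_f = exp(Δv / v_e) = exp(3540 / 4100.6) = exp(0.8633) = 2.3710.
m_f = m₀ / 2.3710 = 118,000 / 2.3710 = 49,768 kg.

final mass ≈ 49800 kg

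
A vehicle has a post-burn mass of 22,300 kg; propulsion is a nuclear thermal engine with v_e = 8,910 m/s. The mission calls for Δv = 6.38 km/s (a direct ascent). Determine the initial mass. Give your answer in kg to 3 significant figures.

initial mass ≈ 45600 kg

From the ideal rocket equation, m₀/m_f = exp(Δv / v_e) = exp(6380 / 8910.0) = exp(0.7160) = 2.0463.
m₀ = m_f × 2.0463 = 22,300 × 2.0463 = 45,632.5 kg.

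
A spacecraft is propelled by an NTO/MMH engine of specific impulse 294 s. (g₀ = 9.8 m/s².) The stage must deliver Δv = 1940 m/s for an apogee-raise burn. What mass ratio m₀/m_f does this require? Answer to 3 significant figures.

mass ratio ≈ 1.96

v_e = Isp · g₀ = 294 × 9.8 = 2881.2 m/s.
m₀/m_f = exp(Δv / v_e) = exp(1940 / 2881.2) = exp(0.6733) = 1.9608.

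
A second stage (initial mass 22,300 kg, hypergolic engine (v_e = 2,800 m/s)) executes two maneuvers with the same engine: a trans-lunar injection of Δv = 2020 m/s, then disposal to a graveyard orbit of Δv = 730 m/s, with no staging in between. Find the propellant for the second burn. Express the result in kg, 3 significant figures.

After the first burn: m = 22300 × exp(−2020/2800.0) = 22300 × 0.48606 = 10,839.1 kg.
After the second burn: m = 10,839.1 × exp(−730/2800.0) = 10,839.1 × 0.77050 = 8,351.53 kg.
Second-burn propellant = 10,839.1 − 8,351.53 = 2,487.57 kg.

propellant for the second burn ≈ 2490 kg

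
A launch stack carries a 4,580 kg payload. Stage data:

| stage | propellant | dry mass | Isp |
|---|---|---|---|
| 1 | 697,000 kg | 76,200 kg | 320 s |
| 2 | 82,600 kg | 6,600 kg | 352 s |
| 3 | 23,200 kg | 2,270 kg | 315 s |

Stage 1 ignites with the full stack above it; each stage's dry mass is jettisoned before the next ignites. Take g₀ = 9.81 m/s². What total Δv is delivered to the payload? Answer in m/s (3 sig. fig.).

Ignition mass of stage 1 = 697,000+76,200 + 82,600+6,600 + 23,200+2,270 + 4,580 = 892,450 kg.
Stage 1: m₀ = 892,450 kg, m_f = 892,450 − 697,000 = 195,450 kg; Δv = 320×9.81×ln(4.566) = 3139.2×1.5187 ≈ 4767 m/s.
Stage 2: m₀ = 119,250 kg, m_f = 119,250 − 82,600 = 36,650 kg; Δv = 352×9.81×ln(3.254) = 3453.1×1.1798 ≈ 4074 m/s.
Stage 3: m₀ = 30,050 kg, m_f = 30,050 − 23,200 = 6,850 kg; Δv = 315×9.81×ln(4.387) = 3090.2×1.4786 ≈ 4569 m/s.
Total Δv = 4767 + 4074 + 4569 = 13410 m/s.

Δv ≈ 13400 m/s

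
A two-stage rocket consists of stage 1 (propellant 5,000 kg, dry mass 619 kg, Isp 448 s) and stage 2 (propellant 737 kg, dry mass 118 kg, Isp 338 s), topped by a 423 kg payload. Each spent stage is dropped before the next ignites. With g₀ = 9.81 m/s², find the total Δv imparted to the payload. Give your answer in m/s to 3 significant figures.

Ignition mass of stage 1 = 5,000+619 + 737+118 + 423 = 6,897 kg.
Stage 1: m₀ = 6,897 kg, m_f = 6,897 − 5,000 = 1,897 kg; Δv = 448×9.81×ln(3.636) = 4394.9×1.2908 ≈ 5673 m/s.
Stage 2: m₀ = 1,278 kg, m_f = 1,278 − 737 = 541 kg; Δv = 338×9.81×ln(2.362) = 3315.8×0.8596 ≈ 2850 m/s.
Total Δv = 5673 + 2850 = 8523 m/s.

Δv ≈ 8520 m/s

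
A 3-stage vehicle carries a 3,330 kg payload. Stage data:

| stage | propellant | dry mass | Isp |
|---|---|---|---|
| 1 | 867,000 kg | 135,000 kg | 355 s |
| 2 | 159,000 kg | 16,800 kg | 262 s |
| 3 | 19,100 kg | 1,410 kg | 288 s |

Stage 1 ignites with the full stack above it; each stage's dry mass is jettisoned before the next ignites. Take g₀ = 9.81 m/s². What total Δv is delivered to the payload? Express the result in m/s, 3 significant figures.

Δv ≈ 13100 m/s

Ignition mass of stage 1 = 867,000+135,000 + 159,000+16,800 + 19,100+1,410 + 3,330 = 1,201,640 kg.
Stage 1: m₀ = 1,201,640 kg, m_f = 1,201,640 − 867,000 = 334,640 kg; Δv = 355×9.81×ln(3.591) = 3482.6×1.2784 ≈ 4452 m/s.
Stage 2: m₀ = 199,640 kg, m_f = 199,640 − 159,000 = 40,640 kg; Δv = 262×9.81×ln(4.912) = 2570.2×1.5918 ≈ 4091 m/s.
Stage 3: m₀ = 23,840 kg, m_f = 23,840 − 19,100 = 4,740 kg; Δv = 288×9.81×ln(5.03) = 2825.3×1.6153 ≈ 4564 m/s.
Total Δv = 4452 + 4091 + 4564 = 13107 m/s.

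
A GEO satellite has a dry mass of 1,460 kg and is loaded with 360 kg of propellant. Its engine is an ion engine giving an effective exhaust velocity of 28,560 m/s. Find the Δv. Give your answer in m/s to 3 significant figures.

Δv ≈ 6290 m/s

m₀ = m_dry + m_prop = 1,460 + 360 = 1,820 kg.
Δv = v_e · ln(m₀/m_f) = 28560.0 × ln(1.247) = 28560.0 × 0.2204 ≈ 6294.6 m/s.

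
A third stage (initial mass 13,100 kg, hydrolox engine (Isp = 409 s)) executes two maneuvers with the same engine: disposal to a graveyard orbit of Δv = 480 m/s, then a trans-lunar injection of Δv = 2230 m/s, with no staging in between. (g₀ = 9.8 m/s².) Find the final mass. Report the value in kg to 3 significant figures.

final mass ≈ 6660 kg

v_e = Isp · g₀ = 409 × 9.8 = 4008.2 m/s.
After the first burn: m = 13100 × exp(−480/4008.2) = 13100 × 0.88714 = 11,621.5 kg.
After the second burn: m = 11,621.5 × exp(−2230/4008.2) = 11,621.5 × 0.57329 = 6,662.49 kg.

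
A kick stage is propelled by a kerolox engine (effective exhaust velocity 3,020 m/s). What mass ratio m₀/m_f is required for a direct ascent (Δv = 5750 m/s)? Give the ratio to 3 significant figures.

By the Tsiolkovsky rocket equation, m₀/m_f = exp(Δv / v_e) = exp(5750 / 3020.0) = exp(1.9040) = 6.7125.

mass ratio ≈ 6.71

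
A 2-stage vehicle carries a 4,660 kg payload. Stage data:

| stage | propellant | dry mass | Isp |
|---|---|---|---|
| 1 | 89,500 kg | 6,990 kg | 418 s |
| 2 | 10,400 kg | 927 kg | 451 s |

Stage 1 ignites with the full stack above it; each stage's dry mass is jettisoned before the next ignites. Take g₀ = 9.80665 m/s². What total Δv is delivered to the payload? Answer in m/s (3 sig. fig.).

Δv ≈ 11200 m/s

Ignition mass of stage 1 = 89,500+6,990 + 10,400+927 + 4,660 = 112,477 kg.
Stage 1: m₀ = 112,477 kg, m_f = 112,477 − 89,500 = 22,977 kg; Δv = 418×9.80665×ln(4.895) = 4099.2×1.5883 ≈ 6511 m/s.
Stage 2: m₀ = 15,987 kg, m_f = 15,987 − 10,400 = 5,587 kg; Δv = 451×9.80665×ln(2.861) = 4422.8×1.0513 ≈ 4650 m/s.
Total Δv = 6511 + 4650 = 11161 m/s.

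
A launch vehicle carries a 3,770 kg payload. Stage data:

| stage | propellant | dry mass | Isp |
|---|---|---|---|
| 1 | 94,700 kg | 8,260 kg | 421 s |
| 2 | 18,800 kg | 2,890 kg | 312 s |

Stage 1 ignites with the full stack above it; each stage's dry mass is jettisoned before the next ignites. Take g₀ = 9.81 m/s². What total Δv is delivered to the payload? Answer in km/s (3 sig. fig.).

Ignition mass of stage 1 = 94,700+8,260 + 18,800+2,890 + 3,770 = 128,420 kg.
Stage 1: m₀ = 128,420 kg, m_f = 128,420 − 94,700 = 33,720 kg; Δv = 421×9.81×ln(3.808) = 4130.0×1.3372 ≈ 5523 m/s.
Stage 2: m₀ = 25,460 kg, m_f = 25,460 − 18,800 = 6,660 kg; Δv = 312×9.81×ln(3.823) = 3060.7×1.3410 ≈ 4104 m/s.
Total Δv = 5523 + 4104 = 9627 m/s.

Δv ≈ 9.63 km/s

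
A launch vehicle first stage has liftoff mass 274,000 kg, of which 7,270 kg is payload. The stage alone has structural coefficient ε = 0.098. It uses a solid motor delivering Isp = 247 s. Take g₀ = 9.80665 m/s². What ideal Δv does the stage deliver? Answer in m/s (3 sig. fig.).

Δv ≈ 5100 m/s

Stage wet mass = m₀ − payload = 274,000 − 7,270 = 266,730 kg.
Stage dry mass = ε × stage wet mass = 0.098 × 266,730 = 26,139.5 kg.
Burnout mass m_f = stage dry + payload = 26,139.5 + 7,270 = 33,409.5 kg.
v_e = Isp · g₀ = 247 × 9.80665 = 2422.2 m/s.
By the Tsiolkovsky rocket equation, Δv = v_e · ln(274,000/33,409.5) = 2422.2 × ln(8.201) = 2422.2 × 2.1043 ≈ 5097 m/s.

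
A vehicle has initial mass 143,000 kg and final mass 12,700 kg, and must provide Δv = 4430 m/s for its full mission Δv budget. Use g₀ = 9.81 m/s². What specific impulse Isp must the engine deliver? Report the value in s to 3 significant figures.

Isp ≈ 187 s

ln(m₀/m_f) = ln(143000/12700) = ln(11.26) = 2.4212.
v_e = Δv / ln(m₀/m_f) = 4430 / 2.4212 = 1829.6 m/s.
Isp = v_e / g₀ = 1829.6 / 9.81 = 186.5 s.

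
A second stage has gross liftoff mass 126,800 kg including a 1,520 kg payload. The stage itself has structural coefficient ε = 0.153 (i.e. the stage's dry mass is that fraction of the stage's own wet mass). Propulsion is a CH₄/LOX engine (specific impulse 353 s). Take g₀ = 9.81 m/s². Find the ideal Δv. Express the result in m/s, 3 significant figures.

Δv ≈ 6280 m/s

Stage wet mass = m₀ − payload = 126,800 − 1,520 = 125,280 kg.
Stage dry mass = ε × stage wet mass = 0.153 × 125,280 = 19,167.8 kg.
Burnout mass m_f = stage dry + payload = 19,167.8 + 1,520 = 20,687.8 kg.
v_e = Isp · g₀ = 353 × 9.81 = 3462.9 m/s.
By the Tsiolkovsky rocket equation, Δv = v_e · ln(126,800/20,687.8) = 3462.9 × ln(6.129) = 3462.9 × 1.8131 ≈ 6279 m/s.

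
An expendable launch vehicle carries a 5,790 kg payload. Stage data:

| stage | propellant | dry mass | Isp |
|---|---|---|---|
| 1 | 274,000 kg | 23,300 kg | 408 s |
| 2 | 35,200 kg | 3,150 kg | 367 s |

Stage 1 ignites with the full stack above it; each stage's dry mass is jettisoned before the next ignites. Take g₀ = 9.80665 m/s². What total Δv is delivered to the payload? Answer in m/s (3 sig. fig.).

Δv ≈ 12200 m/s

Ignition mass of stage 1 = 274,000+23,300 + 35,200+3,150 + 5,790 = 341,440 kg.
Stage 1: m₀ = 341,440 kg, m_f = 341,440 − 274,000 = 67,440 kg; Δv = 408×9.80665×ln(5.063) = 4001.1×1.6219 ≈ 6490 m/s.
Stage 2: m₀ = 44,140 kg, m_f = 44,140 − 35,200 = 8,940 kg; Δv = 367×9.80665×ln(4.937) = 3599.0×1.5968 ≈ 5747 m/s.
Total Δv = 6490 + 5747 = 12237 m/s.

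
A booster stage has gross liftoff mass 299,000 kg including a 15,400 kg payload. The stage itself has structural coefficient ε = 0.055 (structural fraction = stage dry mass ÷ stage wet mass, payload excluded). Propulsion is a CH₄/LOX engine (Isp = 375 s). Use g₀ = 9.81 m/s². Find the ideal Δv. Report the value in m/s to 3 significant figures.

Δv ≈ 8340 m/s

Stage wet mass = m₀ − payload = 299,000 − 15,400 = 283,600 kg.
Stage dry mass = ε × stage wet mass = 0.055 × 283,600 = 15,598 kg.
Burnout mass m_f = stage dry + payload = 15,598 + 15,400 = 30,998 kg.
v_e = Isp · g₀ = 375 × 9.81 = 3678.8 m/s.
Rocket equation: Δv = v_e · ln(299,000/30,998) = 3678.8 × ln(9.646) = 3678.8 × 2.2665 ≈ 8338 m/s.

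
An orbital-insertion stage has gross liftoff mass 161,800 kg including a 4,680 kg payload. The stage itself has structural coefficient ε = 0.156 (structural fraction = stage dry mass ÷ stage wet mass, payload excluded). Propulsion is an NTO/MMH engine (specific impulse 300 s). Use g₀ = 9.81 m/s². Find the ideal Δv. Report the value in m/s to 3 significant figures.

Stage wet mass = m₀ − payload = 161,800 − 4,680 = 157,120 kg.
Stage dry mass = ε × stage wet mass = 0.156 × 157,120 = 24,510.7 kg.
Burnout mass m_f = stage dry + payload = 24,510.7 + 4,680 = 29,190.7 kg.
v_e = Isp · g₀ = 300 × 9.81 = 2943.0 m/s.
Δv = v_e · ln(161,800/29,190.7) = 2943.0 × ln(5.543) = 2943.0 × 1.7125 ≈ 5040 m/s.

Δv ≈ 5040 m/s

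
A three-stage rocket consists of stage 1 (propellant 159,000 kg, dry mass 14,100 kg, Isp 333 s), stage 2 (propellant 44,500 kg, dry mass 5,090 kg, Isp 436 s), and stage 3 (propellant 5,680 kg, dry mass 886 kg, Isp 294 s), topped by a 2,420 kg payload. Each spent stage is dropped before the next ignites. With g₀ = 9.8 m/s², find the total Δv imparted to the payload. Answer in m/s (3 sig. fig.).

Ignition mass of stage 1 = 159,000+14,100 + 44,500+5,090 + 5,680+886 + 2,420 = 231,676 kg.
Stage 1: m₀ = 231,676 kg, m_f = 231,676 − 159,000 = 72,676 kg; Δv = 333×9.8×ln(3.188) = 3263.4×1.1593 ≈ 3783 m/s.
Stage 2: m₀ = 58,576 kg, m_f = 58,576 − 44,500 = 14,076 kg; Δv = 436×9.8×ln(4.161) = 4272.8×1.4259 ≈ 6092 m/s.
Stage 3: m₀ = 8,986 kg, m_f = 8,986 − 5,680 = 3,306 kg; Δv = 294×9.8×ln(2.718) = 2881.2×0.9999 ≈ 2881 m/s.
Total Δv = 3783 + 6092 + 2881 = 12756 m/s.

Δv ≈ 12800 m/s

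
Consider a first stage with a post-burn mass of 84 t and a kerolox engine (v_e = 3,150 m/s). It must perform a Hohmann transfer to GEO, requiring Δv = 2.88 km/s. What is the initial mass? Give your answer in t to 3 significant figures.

By the Tsiolkovsky rocket equation, m₀/m_f = exp(Δv / v_e) = exp(2880 / 3150.0) = exp(0.9143) = 2.4950.
m₀ = m_f × 2.4950 = 84 × 2.4950 = 209.58 t.

initial mass ≈ 210 t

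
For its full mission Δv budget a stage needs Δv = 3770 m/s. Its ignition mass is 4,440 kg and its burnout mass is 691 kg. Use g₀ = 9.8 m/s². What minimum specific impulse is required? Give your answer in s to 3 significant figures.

Isp ≈ 207 s

ln(m₀/m_f) = ln(4440/691) = ln(6.425) = 1.8603.
From the ideal rocket equation, v_e = Δv / ln(m₀/m_f) = 3770 / 1.8603 = 2026.6 m/s.
Isp = v_e / g₀ = 2026.6 / 9.8 = 206.8 s.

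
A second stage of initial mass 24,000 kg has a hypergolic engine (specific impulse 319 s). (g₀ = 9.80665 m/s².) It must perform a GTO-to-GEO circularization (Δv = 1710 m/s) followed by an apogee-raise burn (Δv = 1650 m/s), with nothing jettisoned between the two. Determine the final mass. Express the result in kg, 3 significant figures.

final mass ≈ 8200 kg

v_e = Isp · g₀ = 319 × 9.80665 = 3128.3 m/s.
After the first burn: m = 24000 × exp(−1710/3128.3) = 24000 × 0.57890 = 13,893.6 kg.
After the second burn: m = 13,893.6 × exp(−1650/3128.3) = 13,893.6 × 0.59011 = 8,198.75 kg.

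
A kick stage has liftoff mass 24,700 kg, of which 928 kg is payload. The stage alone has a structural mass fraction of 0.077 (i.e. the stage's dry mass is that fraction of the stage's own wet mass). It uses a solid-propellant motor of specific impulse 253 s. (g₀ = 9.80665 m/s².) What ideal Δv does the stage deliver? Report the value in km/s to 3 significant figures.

Δv ≈ 5.44 km/s

Stage wet mass = m₀ − payload = 24,700 − 928 = 23,772 kg.
Stage dry mass = ε × stage wet mass = 0.077 × 23,772 = 1,830.44 kg.
Burnout mass m_f = stage dry + payload = 1,830.44 + 928 = 2,758.44 kg.
v_e = Isp · g₀ = 253 × 9.80665 = 2481.1 m/s.
From the ideal rocket equation, Δv = v_e · ln(24,700/2,758.44) = 2481.1 × ln(8.954) = 2481.1 × 2.1921 ≈ 5439 m/s.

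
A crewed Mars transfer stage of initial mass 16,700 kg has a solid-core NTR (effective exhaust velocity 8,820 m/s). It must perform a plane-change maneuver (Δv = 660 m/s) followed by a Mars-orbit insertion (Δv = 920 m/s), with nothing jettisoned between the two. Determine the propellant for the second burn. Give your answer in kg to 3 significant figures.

After the first burn: m = 16700 × exp(−660/8820.0) = 16700 × 0.92790 = 15,495.9 kg.
After the second burn: m = 15,495.9 × exp(−920/8820.0) = 15,495.9 × 0.90095 = 13,961 kg.
Second-burn propellant = 15,495.9 − 13,961 = 1,534.9 kg.

propellant for the second burn ≈ 1530 kg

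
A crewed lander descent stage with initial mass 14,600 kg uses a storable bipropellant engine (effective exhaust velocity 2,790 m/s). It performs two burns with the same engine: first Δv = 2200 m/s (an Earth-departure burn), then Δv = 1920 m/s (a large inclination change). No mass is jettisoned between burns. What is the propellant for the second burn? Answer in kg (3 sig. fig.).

propellant for the second burn ≈ 3300 kg

After the first burn: m = 14600 × exp(−2200/2790.0) = 14600 × 0.45451 = 6,635.85 kg.
After the second burn: m = 6,635.85 × exp(−1920/2790.0) = 6,635.85 × 0.50249 = 3,334.45 kg.
Second-burn propellant = 6,635.85 − 3,334.45 = 3,301.4 kg.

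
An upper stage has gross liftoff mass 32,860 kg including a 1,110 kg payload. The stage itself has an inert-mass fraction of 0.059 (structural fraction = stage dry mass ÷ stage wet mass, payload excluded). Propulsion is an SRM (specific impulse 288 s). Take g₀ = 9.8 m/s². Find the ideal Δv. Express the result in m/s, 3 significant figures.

Δv ≈ 6770 m/s

Stage wet mass = m₀ − payload = 32,860 − 1,110 = 31,750 kg.
Stage dry mass = ε × stage wet mass = 0.059 × 31,750 = 1,873.25 kg.
Burnout mass m_f = stage dry + payload = 1,873.25 + 1,110 = 2,983.25 kg.
v_e = Isp · g₀ = 288 × 9.8 = 2822.4 m/s.
Δv = v_e · ln(32,860/2,983.25) = 2822.4 × ln(11.01) = 2822.4 × 2.3992 ≈ 6772 m/s.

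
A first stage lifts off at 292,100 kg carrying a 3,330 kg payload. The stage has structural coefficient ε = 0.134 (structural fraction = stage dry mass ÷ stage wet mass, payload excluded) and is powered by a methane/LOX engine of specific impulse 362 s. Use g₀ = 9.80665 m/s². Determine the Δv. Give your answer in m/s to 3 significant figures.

Stage wet mass = m₀ − payload = 292,100 − 3,330 = 288,770 kg.
Stage dry mass = ε × stage wet mass = 0.134 × 288,770 = 38,695.2 kg.
Burnout mass m_f = stage dry + payload = 38,695.2 + 3,330 = 42,025.2 kg.
v_e = Isp · g₀ = 362 × 9.80665 = 3550.0 m/s.
Rocket equation: Δv = v_e · ln(292,100/42,025.2) = 3550.0 × ln(6.951) = 3550.0 × 1.9388 ≈ 6883 m/s.

Δv ≈ 6880 m/s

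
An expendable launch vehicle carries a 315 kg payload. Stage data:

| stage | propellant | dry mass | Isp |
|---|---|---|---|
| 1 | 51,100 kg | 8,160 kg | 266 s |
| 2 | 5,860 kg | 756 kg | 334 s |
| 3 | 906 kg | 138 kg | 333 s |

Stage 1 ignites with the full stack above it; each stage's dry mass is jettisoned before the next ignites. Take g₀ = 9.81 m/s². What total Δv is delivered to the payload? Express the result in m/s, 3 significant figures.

Δv ≈ 11700 m/s

Ignition mass of stage 1 = 51,100+8,160 + 5,860+756 + 906+138 + 315 = 67,235 kg.
Stage 1: m₀ = 67,235 kg, m_f = 67,235 − 51,100 = 16,135 kg; Δv = 266×9.81×ln(4.167) = 2609.5×1.4272 ≈ 3724 m/s.
Stage 2: m₀ = 7,975 kg, m_f = 7,975 − 5,860 = 2,115 kg; Δv = 334×9.81×ln(3.771) = 3276.5×1.3273 ≈ 4349 m/s.
Stage 3: m₀ = 1,359 kg, m_f = 1,359 − 906 = 453 kg; Δv = 333×9.81×ln(3) = 3266.7×1.0986 ≈ 3589 m/s.
Total Δv = 3724 + 4349 + 3589 = 11662 m/s.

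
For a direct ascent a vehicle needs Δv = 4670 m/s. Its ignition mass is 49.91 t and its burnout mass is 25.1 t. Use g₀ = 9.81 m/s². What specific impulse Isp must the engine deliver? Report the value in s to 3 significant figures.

ln(m₀/m_f) = ln(49910/25100) = ln(1.988) = 0.6874.
From the ideal rocket equation, v_e = Δv / ln(m₀/m_f) = 4670 / 0.6874 = 6794.2 m/s.
Isp = v_e / g₀ = 6794.2 / 9.81 = 692.6 s.

Isp ≈ 693 s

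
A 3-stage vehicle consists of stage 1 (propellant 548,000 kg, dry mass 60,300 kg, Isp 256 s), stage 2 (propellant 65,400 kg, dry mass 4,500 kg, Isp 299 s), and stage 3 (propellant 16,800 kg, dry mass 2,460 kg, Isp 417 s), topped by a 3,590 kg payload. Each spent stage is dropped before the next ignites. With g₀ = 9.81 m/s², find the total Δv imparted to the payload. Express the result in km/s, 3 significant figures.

Ignition mass of stage 1 = 548,000+60,300 + 65,400+4,500 + 16,800+2,460 + 3,590 = 701,050 kg.
Stage 1: m₀ = 701,050 kg, m_f = 701,050 − 548,000 = 153,050 kg; Δv = 256×9.81×ln(4.581) = 2511.4×1.5218 ≈ 3822 m/s.
Stage 2: m₀ = 92,750 kg, m_f = 92,750 − 65,400 = 27,350 kg; Δv = 299×9.81×ln(3.391) = 2933.2×1.2212 ≈ 3582 m/s.
Stage 3: m₀ = 22,850 kg, m_f = 22,850 − 16,800 = 6,050 kg; Δv = 417×9.81×ln(3.777) = 4090.8×1.3289 ≈ 5436 m/s.
Total Δv = 3822 + 3582 + 5436 = 12840 m/s.

Δv ≈ 12.8 km/s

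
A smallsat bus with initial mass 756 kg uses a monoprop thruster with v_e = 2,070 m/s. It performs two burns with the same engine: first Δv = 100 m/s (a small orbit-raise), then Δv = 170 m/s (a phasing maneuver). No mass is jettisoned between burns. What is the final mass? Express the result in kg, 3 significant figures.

final mass ≈ 664 kg

After the first burn: m = 756 × exp(−100/2070.0) = 756 × 0.95284 = 720.347 kg.
After the second burn: m = 720.347 × exp(−170/2070.0) = 720.347 × 0.92116 = 663.555 kg.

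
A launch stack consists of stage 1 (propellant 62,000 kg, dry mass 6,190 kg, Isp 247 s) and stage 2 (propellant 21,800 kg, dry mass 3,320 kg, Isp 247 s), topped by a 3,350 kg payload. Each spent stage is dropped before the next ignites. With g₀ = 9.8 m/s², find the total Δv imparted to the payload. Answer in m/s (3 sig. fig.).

Δv ≈ 6000 m/s

Ignition mass of stage 1 = 62,000+6,190 + 21,800+3,320 + 3,350 = 96,660 kg.
Stage 1: m₀ = 96,660 kg, m_f = 96,660 − 62,000 = 34,660 kg; Δv = 247×9.8×ln(2.789) = 2420.6×1.0256 ≈ 2483 m/s.
Stage 2: m₀ = 28,470 kg, m_f = 28,470 − 21,800 = 6,670 kg; Δv = 247×9.8×ln(4.268) = 2420.6×1.4512 ≈ 3513 m/s.
Total Δv = 2483 + 3513 = 5996 m/s.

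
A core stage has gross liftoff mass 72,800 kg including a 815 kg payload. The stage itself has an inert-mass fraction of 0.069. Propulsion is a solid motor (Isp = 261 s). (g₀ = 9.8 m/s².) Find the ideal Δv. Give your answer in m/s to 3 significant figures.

Stage wet mass = m₀ − payload = 72,800 − 815 = 71,985 kg.
Stage dry mass = ε × stage wet mass = 0.069 × 71,985 = 4,966.97 kg.
Burnout mass m_f = stage dry + payload = 4,966.97 + 815 = 5,781.97 kg.
v_e = Isp · g₀ = 261 × 9.8 = 2557.8 m/s.
By the Tsiolkovsky rocket equation, Δv = v_e · ln(72,800/5,781.97) = 2557.8 × ln(12.59) = 2557.8 × 2.5330 ≈ 6479 m/s.

Δv ≈ 6480 m/s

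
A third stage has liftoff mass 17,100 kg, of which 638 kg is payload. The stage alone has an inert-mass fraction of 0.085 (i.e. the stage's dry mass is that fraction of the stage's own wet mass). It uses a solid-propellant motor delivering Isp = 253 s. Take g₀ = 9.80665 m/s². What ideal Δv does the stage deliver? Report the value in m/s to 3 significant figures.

Δv ≈ 5280 m/s

Stage wet mass = m₀ − payload = 17,100 − 638 = 16,462 kg.
Stage dry mass = ε × stage wet mass = 0.085 × 16,462 = 1,399.27 kg.
Burnout mass m_f = stage dry + payload = 1,399.27 + 638 = 2,037.27 kg.
v_e = Isp · g₀ = 253 × 9.80665 = 2481.1 m/s.
Rocket equation: Δv = v_e · ln(17,100/2,037.27) = 2481.1 × ln(8.394) = 2481.1 × 2.1275 ≈ 5278 m/s.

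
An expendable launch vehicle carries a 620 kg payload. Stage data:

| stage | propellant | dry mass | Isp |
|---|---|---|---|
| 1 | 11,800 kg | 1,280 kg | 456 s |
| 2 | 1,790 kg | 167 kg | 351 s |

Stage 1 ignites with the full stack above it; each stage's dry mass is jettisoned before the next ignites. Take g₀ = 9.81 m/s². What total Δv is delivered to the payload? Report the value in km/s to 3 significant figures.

Δv ≈ 10.4 km/s

Ignition mass of stage 1 = 11,800+1,280 + 1,790+167 + 620 = 15,657 kg.
Stage 1: m₀ = 15,657 kg, m_f = 15,657 − 11,800 = 3,857 kg; Δv = 456×9.81×ln(4.059) = 4473.4×1.4010 ≈ 6267 m/s.
Stage 2: m₀ = 2,577 kg, m_f = 2,577 − 1,790 = 787 kg; Δv = 351×9.81×ln(3.274) = 3443.3×1.1862 ≈ 4084 m/s.
Total Δv = 6267 + 4084 = 10351 m/s.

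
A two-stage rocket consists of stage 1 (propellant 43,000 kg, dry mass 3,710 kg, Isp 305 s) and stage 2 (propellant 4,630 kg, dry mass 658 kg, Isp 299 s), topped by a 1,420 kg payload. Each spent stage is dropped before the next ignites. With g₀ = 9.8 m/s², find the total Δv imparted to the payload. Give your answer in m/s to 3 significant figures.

Ignition mass of stage 1 = 43,000+3,710 + 4,630+658 + 1,420 = 53,418 kg.
Stage 1: m₀ = 53,418 kg, m_f = 53,418 − 43,000 = 10,418 kg; Δv = 305×9.8×ln(5.127) = 2989.0×1.6346 ≈ 4886 m/s.
Stage 2: m₀ = 6,708 kg, m_f = 6,708 − 4,630 = 2,078 kg; Δv = 299×9.8×ln(3.228) = 2930.2×1.1719 ≈ 3434 m/s.
Total Δv = 4886 + 3434 = 8320 m/s.

Δv ≈ 8320 m/s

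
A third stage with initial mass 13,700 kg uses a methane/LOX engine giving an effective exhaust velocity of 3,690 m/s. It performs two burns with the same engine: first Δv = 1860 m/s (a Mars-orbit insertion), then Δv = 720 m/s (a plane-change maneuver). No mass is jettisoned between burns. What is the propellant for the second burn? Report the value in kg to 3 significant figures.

propellant for the second burn ≈ 1470 kg

After the first burn: m = 13700 × exp(−1860/3690.0) = 13700 × 0.60407 = 8,275.76 kg.
After the second burn: m = 8,275.76 × exp(−720/3690.0) = 8,275.76 × 0.82273 = 6,808.72 kg.
Second-burn propellant = 8,275.76 − 6,808.72 = 1,467.04 kg.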